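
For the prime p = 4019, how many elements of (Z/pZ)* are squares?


For prime p, the number of non-zero quadratic residues is (p-1)/2.
= (4019-1)/2
= 2009

2009


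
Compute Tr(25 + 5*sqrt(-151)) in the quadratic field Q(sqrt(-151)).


Tr(a + b*sqrt(d)) = (a + b*sqrt(d)) + (a - b*sqrt(d)) = 2a
= 2 * (25)
= 50

50


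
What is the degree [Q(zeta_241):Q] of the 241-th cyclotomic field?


The degree equals Euler's totient phi(241).
241 = 241
phi(241) = 240

240


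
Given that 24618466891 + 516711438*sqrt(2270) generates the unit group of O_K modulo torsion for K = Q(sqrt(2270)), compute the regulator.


epsilon = 24618466891 + 516711438*sqrt(2270)
= 4.9237e+10
R = ln(4.9237e+10)
= 24.6199

24.6199


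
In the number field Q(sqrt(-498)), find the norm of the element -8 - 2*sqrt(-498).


N(a + b*sqrt(d)) = a^2 - d*b^2
= (-8)^2 - (-498)*(-2)^2
= 64 + 1992
= 2056

2056


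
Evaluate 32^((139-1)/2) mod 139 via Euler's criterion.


p = 139 is prime and the exponent is (p-1)/2 = 69, so by Euler's criterion 32^69 = (32/139) = +1 or -1 mod 139.
Compute by square-and-multiply:
  69 = 64 + 4 + 1 (binary 1000101)
  Repeated squaring mod 139: 32^1 = 32, 32^2 = 51, 32^4 = 99, 32^8 = 71, 32^16 = 37, 32^32 = 118, 32^64 = 24
  32^69 = 32^64 * 32^4 * 32^1 = 24 * 99 * 32 mod 139
    24 * 99 = 2376 = 13 mod 139
    13 * 32 = 416 = 138 mod 139
  32^69 = 138 mod 139
Result 138 = p - 1 = -1 mod 139: 32 is a quadratic non-residue mod 139. As a residue in [0, p-1] the value is 138.
32^69 mod 139 = 138

138


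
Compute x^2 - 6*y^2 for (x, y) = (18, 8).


x^2 - d*y^2
= 18^2 - 6*8^2
= 324 - 384
= -60

-60


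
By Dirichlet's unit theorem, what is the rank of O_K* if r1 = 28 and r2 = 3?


By Dirichlet's unit theorem:
rank = r1 + r2 - 1
= 28 + 3 - 1
= 30

30


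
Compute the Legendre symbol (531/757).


p = 757 is prime, so compute (531/757) with the reciprocity algorithm (Jacobi-symbol steps: pull out 2s via (2/n), flip via reciprocity, reduce):
  reciprocity: (531/757) -> +(757/531)
  reduce: (226/531)
  pull out 2: (2/531) = -1  (since 531 mod 8 = 3)
  reciprocity: (113/531) -> +(531/113)
  reduce: (79/113)
  reciprocity: (79/113) -> +(113/79)
  reduce: (34/79)
  pull out 2: (2/79) = +1  (since 79 mod 8 = 7)
  reciprocity: (17/79) -> +(79/17)
  reduce: (11/17)
  reciprocity: (11/17) -> +(17/11)
  reduce: (6/11)
  pull out 2: (2/11) = -1  (since 11 mod 8 = 3)
  reciprocity: (3/11) -> -(11/3)
  reduce: (2/3)
  pull out 2: (2/3) = -1  (since 3 mod 8 = 3)
  (1/3) = 1
Product of signs = 1
(531/757) = 1

1


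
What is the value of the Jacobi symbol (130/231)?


Compute (130/231) via quadratic reciprocity:
  pull out 2: (2/231) = +1  (since 231 mod 8 = 7)
  reciprocity: (65/231) -> +(231/65)
  reduce: (36/65)
  pull out 2: (2/65) = +1  (since 65 mod 8 = 1)
  pull out 2: (2/65) = +1  (since 65 mod 8 = 1)
  reciprocity: (9/65) -> +(65/9)
  reduce: (2/9)
  pull out 2: (2/9) = +1  (since 9 mod 8 = 1)
  (1/9) = 1
Product of signs = 1

1


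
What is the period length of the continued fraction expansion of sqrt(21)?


Run the CF algorithm for sqrt(21).
a_0 = floor(sqrt(21)) = 4; set m_0=0, q_0=1.
Recurrence: m' = q*a - m,  q' = (d - m'^2)/q,  a' = floor((a_0 + m')/q').
  step 1: m=4, q=5, a=1
  step 2: m=1, q=4, a=1
  step 3: m=3, q=3, a=2
  step 4: m=3, q=4, a=1
  step 5: m=1, q=5, a=1
  step 6: m=4, q=1, a=8
a_6 = 2*a_0 = 8, so the period closes here.
sqrt(21) = [4; 1, 1, 2, 1, 1, 8]
Period length = 6

6


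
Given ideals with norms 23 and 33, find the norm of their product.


N(IJ) = N(I) * N(J)
= 23 * 33
= 759

759


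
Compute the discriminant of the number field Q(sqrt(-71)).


For K = Q(sqrt(d)) with d squarefree: disc(K) = d if d = 1 mod 4, and disc(K) = 4d if d = 2 or 3 mod 4.
Here d = -71, and d mod 4 = 1.
d = 1 mod 4 (O_K = Z[(1+sqrt(d))/2]), so disc(K) = d = -71

-71


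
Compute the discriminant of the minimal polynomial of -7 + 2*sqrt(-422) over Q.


The element -7 + 2*sqrt(-422) has minimal polynomial:
x^2 + 14*x + 1737
Discriminant = (14)^2 - 4*(1737)
= 196 - 6948
= -6752

-6752


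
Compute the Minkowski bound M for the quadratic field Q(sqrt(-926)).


d = -926, d mod 4 = 2, so disc(K) = 4d = -3704; |disc(K)| = 3704
Imaginary quadratic field, so n = 2, s = r2 = 1, r1 = 0
M = (n!/n^n) * (4/pi)^s * sqrt(|disc(K)|) = (2!/2^2) * (4/pi)^1 * sqrt(3704)
= 0.5 * 1.273240 * 60.860496
= 38.7450

38.7450


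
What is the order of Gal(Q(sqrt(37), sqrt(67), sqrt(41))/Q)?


The 3 square roots of distinct primes are multiplicatively independent over Q,
so [K:Q] = 2^3 and Gal(K/Q) is isomorphic to (Z/2Z)^3.
|Gal| = 2^3 = 8

8


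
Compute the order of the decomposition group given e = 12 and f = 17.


|D_P| = e * f
= 12 * 17
= 204

204


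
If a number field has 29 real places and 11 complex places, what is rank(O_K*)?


By Dirichlet's unit theorem:
rank = r1 + r2 - 1
= 29 + 11 - 1
= 39

39


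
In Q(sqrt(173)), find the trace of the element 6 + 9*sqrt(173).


Tr(a + b*sqrt(d)) = (a + b*sqrt(d)) + (a - b*sqrt(d)) = 2a
= 2 * (6)
= 12

12


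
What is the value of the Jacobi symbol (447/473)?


Compute (447/473) via quadratic reciprocity:
  reciprocity: (447/473) -> +(473/447)
  reduce: (26/447)
  pull out 2: (2/447) = +1  (since 447 mod 8 = 7)
  reciprocity: (13/447) -> +(447/13)
  reduce: (5/13)
  reciprocity: (5/13) -> +(13/5)
  reduce: (3/5)
  reciprocity: (3/5) -> +(5/3)
  reduce: (2/3)
  pull out 2: (2/3) = -1  (since 3 mod 8 = 3)
  (1/3) = 1
Product of signs = -1

-1


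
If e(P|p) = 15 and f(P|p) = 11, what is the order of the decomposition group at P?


|D_P| = e * f
= 15 * 11
= 165

165


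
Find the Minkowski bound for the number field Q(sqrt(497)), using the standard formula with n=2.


d = 497, d mod 4 = 1, so disc(K) = d = 497; |disc(K)| = 497
Real quadratic field, so n = 2, s = r2 = 0, r1 = 2
M = (n!/n^n) * (4/pi)^s * sqrt(|disc(K)|) = (2!/2^2) * (4/pi)^0 * sqrt(497)
= 0.5 * 1.000000 * 22.293497
= 11.1467

11.1467


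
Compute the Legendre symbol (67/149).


p = 149 is prime, so compute (67/149) with the reciprocity algorithm (Jacobi-symbol steps: pull out 2s via (2/n), flip via reciprocity, reduce):
  reciprocity: (67/149) -> +(149/67)
  reduce: (15/67)
  reciprocity: (15/67) -> -(67/15)
  reduce: (7/15)
  reciprocity: (7/15) -> -(15/7)
  reduce: (1/7)
  (1/7) = 1
Product of signs = 1
(67/149) = 1

1


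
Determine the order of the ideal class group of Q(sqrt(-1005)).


K = Q(sqrt(-1005)). d mod 4 = 3, so D = disc(K) = 4d = -4020
h(K) equals the number of primitive reduced positive-definite forms (a, b, c) = a*x^2 + b*x*y + c*y^2 with b^2 - 4ac = D,
where reduced means |b| <= a <= c, with b >= 0 whenever |b| = a or a = c, and primitive means gcd(a, b, c) = 1.
Reduced forces 3a^2 <= |D| = 4020, so 1 <= a <= 36; b must have the parity of D, and c = (b^2 - D)/(4a) must be an integer >= a.
Enumerate a = 1..36, b in [-a, a]:
  a=1: (1, 0, 1005)  [1]
  a=2: (2, 2, 503)  [1]
  a=3: (3, 0, 335)  [1]
  a=4: none
  a=5: (5, 0, 201)  [1]
  a=6: (6, 6, 169)  [1]
  a=7..9: none
  a=10: (10, 10, 103)  [1]
  a=11..12: none
  a=13: (13, -6, 78), (13, 6, 78)  [2]
  a=14: none
  a=15: (15, 0, 67)  [1]
  a=16: none
  a=17: (17, -14, 62), (17, 14, 62)  [2]
  a=18..25: none
  a=26: (26, -6, 39), (26, 6, 39)  [2]
  a=27..29: none
  a=30: (30, 30, 41)  [1]
  a=31: (31, -14, 34), (31, 14, 34)  [2]
  a=32..36: none
Total reduced forms: 1 + 1 + 1 + 1 + 1 + 1 + 2 + 1 + 2 + 2 + 1 + 2 = 16
h = 16

16


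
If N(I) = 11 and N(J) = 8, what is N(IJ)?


N(IJ) = N(I) * N(J)
= 11 * 8
= 88

88


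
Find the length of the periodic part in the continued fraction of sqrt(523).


Run the CF algorithm for sqrt(523).
a_0 = floor(sqrt(523)) = 22; set m_0=0, q_0=1.
Recurrence: m' = q*a - m,  q' = (d - m'^2)/q,  a' = floor((a_0 + m')/q').
  step 1: m=22, q=39, a=1
  step 2: m=17, q=6, a=6
  step 3: m=19, q=27, a=1
  step 4: m=8, q=17, a=1
  step 5: m=9, q=26, a=1
  step 6: m=17, q=9, a=4
  step 7: m=19, q=18, a=2
  step 8: m=17, q=13, a=3
  step 9: m=22, q=3, a=14
  step 10: m=20, q=41, a=1
  step 11: m=21, q=2, a=21
  step 12: m=21, q=41, a=1
  step 13: m=20, q=3, a=14
  step 14: m=22, q=13, a=3
  step 15: m=17, q=18, a=2
  step 16: m=19, q=9, a=4
  step 17: m=17, q=26, a=1
  step 18: m=9, q=17, a=1
  step 19: m=8, q=27, a=1
  step 20: m=19, q=6, a=6
  step 21: m=17, q=39, a=1
  step 22: m=22, q=1, a=44
a_22 = 2*a_0 = 44, so the period closes here.
sqrt(523) = [22; 1, 6, 1, 1, 1, 4, 2, 3, 14, 1, 21, 1, 14, 3, 2, 4, 1, 1, 1, 6, 1, 44]
Period length = 22

22


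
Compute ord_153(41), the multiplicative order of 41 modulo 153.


We want ord_153(41), the smallest k >= 1 with 41^k = 1 mod 153.
n = 153 = 3^2 * 17, phi(153) = 96; the order divides phi(n).
Divisors of 96: 1, 2, 3, 4, 6, 8, 12, 16, 24, 32, 48, 96
Repeated squaring mod 153: 41^1 = 41, 41^2 = 151, 41^4 = 4, 41^8 = 16, 41^16 = 103, 41^32 = 52, 41^64 = 103
Test divisors in increasing order:
  k=1: 41^1 = 41 mod 153
  k=2: 41^2 = 151 mod 153
  k=3: 41^3 = 151 * 41 = 71 mod 153
  k=4: 41^4 = 4 mod 153
  k=6: 41^6 = 4 * 151 = 145 mod 153
  k=8: 41^8 = 16 mod 153
  k=12: 41^12 = 16 * 4 = 64 mod 153
  k=16: 41^16 = 103 mod 153
  k=24: 41^24 = 103 * 16 = 118 mod 153
  k=32: 41^32 = 52 mod 153
  k=48: 41^48 = 52 * 103 = 1 mod 153  <- first divisor giving 1
Order = 48

48


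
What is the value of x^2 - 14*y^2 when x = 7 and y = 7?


x^2 - d*y^2
= 7^2 - 14*7^2
= 49 - 686
= -637

-637


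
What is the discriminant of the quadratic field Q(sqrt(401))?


For K = Q(sqrt(d)) with d squarefree: disc(K) = d if d = 1 mod 4, and disc(K) = 4d if d = 2 or 3 mod 4.
Here d = 401, and d mod 4 = 1.
d = 1 mod 4 (O_K = Z[(1+sqrt(d))/2]), so disc(K) = d = 401

401


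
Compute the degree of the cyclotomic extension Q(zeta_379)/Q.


The degree equals Euler's totient phi(379).
379 = 379
phi(379) = 378

378


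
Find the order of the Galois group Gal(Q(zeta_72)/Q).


|Gal(Q(zeta_72)/Q)| = phi(72)
= 24

24


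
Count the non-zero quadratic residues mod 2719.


For prime p, the number of non-zero quadratic residues is (p-1)/2.
= (2719-1)/2
= 1359

1359


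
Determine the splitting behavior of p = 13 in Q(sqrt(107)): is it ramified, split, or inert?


K = Q(sqrt(107)). Since d mod 4 = 3, disc(K) = 428.
Check p | disc: 428 mod 13 = 12.
p does not divide disc. Compute Legendre symbol (d/p):
3^((13-1)/2) mod 13 = 1
(d/p) = 1, so p splits: (p) = P*P' with e=1, f=1, g=2.
Therefore p is split.

split


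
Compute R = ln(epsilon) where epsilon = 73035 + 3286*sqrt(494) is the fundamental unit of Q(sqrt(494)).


epsilon = 73035 + 3286*sqrt(494)
= 146070.0000
R = ln(146070.0000)
= 11.8918

11.8918


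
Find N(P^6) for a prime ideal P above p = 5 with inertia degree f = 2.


N(P^a) = p^(a*f)
= 5^(6*2)
= 5^12
= 244140625

244140625


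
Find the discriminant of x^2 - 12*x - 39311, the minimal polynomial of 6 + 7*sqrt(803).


The element 6 + 7*sqrt(803) has minimal polynomial:
x^2 - 12*x - 39311
Discriminant = (-12)^2 - 4*(-39311)
= 144 + 157244
= 157388

157388


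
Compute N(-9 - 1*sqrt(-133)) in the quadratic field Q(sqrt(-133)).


N(a + b*sqrt(d)) = a^2 - d*b^2
= (-9)^2 - (-133)*(-1)^2
= 81 + 133
= 214

214


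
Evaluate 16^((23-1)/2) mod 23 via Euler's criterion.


p = 23 is prime and the exponent is (p-1)/2 = 11, so by Euler's criterion 16^11 = (16/23) = +1 or -1 mod 23.
Compute by square-and-multiply:
  11 = 8 + 2 + 1 (binary 1011)
  Repeated squaring mod 23: 16^1 = 16, 16^2 = 3, 16^4 = 9, 16^8 = 12
  16^11 = 16^8 * 16^2 * 16^1 = 12 * 3 * 16 mod 23
    12 * 3 = 36 = 13 mod 23
    13 * 16 = 208 = 1 mod 23
  16^11 = 1 mod 23
Result 1: 16 is a quadratic residue mod 23.
16^11 mod 23 = 1

1


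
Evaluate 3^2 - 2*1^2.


x^2 - d*y^2
= 3^2 - 2*1^2
= 9 - 2
= 7

7


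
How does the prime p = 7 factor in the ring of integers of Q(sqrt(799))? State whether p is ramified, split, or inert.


K = Q(sqrt(799)). Since d mod 4 = 3, disc(K) = 3196.
Check p | disc: 3196 mod 7 = 4.
p does not divide disc. Compute Legendre symbol (d/p):
1^((7-1)/2) mod 7 = 1
(d/p) = 1, so p splits: (p) = P*P' with e=1, f=1, g=2.
Therefore p is split.

split


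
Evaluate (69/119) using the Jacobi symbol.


Compute (69/119) via quadratic reciprocity:
  reciprocity: (69/119) -> +(119/69)
  reduce: (50/69)
  pull out 2: (2/69) = -1  (since 69 mod 8 = 5)
  reciprocity: (25/69) -> +(69/25)
  reduce: (19/25)
  reciprocity: (19/25) -> +(25/19)
  reduce: (6/19)
  pull out 2: (2/19) = -1  (since 19 mod 8 = 3)
  reciprocity: (3/19) -> -(19/3)
  reduce: (1/3)
  (1/3) = 1
Product of signs = -1

-1


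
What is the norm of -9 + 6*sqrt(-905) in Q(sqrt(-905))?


N(a + b*sqrt(d)) = a^2 - d*b^2
= (-9)^2 - (-905)*(6)^2
= 81 + 32580
= 32661

32661


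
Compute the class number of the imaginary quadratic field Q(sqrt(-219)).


K = Q(sqrt(-219)). d mod 4 = 1, so D = disc(K) = d = -219
h(K) equals the number of primitive reduced positive-definite forms (a, b, c) = a*x^2 + b*x*y + c*y^2 with b^2 - 4ac = D,
where reduced means |b| <= a <= c, with b >= 0 whenever |b| = a or a = c, and primitive means gcd(a, b, c) = 1.
Reduced forces 3a^2 <= |D| = 219, so 1 <= a <= 8; b must have the parity of D, and c = (b^2 - D)/(4a) must be an integer >= a.
Enumerate a = 1..8, b in [-a, a]:
  a=1: (1, 1, 55)  [1]
  a=2: none
  a=3: (3, 3, 19)  [1]
  a=4: none
  a=5: (5, -1, 11), (5, 1, 11)  [2]
  a=6..8: none
Total reduced forms: 1 + 1 + 2 = 4
h = 4

4


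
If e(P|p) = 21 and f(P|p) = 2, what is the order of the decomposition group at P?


|D_P| = e * f
= 21 * 2
= 42

42


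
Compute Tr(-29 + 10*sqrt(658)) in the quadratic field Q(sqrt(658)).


Tr(a + b*sqrt(d)) = (a + b*sqrt(d)) + (a - b*sqrt(d)) = 2a
= 2 * (-29)
= -58

-58


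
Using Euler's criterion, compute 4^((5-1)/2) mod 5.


p = 5 is prime and the exponent is (p-1)/2 = 2, so by Euler's criterion 4^2 = (4/5) = +1 or -1 mod 5.
Compute by square-and-multiply:
  2 = 2 (binary 10)
  Repeated squaring mod 5: 4^1 = 4, 4^2 = 1
  4^2 = 1 mod 5
Result 1: 4 is a quadratic residue mod 5.
4^2 mod 5 = 1

1


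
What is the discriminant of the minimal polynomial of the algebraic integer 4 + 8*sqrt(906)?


The element 4 + 8*sqrt(906) has minimal polynomial:
x^2 - 8*x - 57968
Discriminant = (-8)^2 - 4*(-57968)
= 64 + 231872
= 231936

231936


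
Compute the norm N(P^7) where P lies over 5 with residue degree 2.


N(P^a) = p^(a*f)
= 5^(7*2)
= 5^14
= 6103515625

6103515625


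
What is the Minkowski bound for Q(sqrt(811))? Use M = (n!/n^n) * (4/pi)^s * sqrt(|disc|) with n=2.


d = 811, d mod 4 = 3, so disc(K) = 4d = 3244; |disc(K)| = 3244
Real quadratic field, so n = 2, s = r2 = 0, r1 = 2
M = (n!/n^n) * (4/pi)^s * sqrt(|disc(K)|) = (2!/2^2) * (4/pi)^0 * sqrt(3244)
= 0.5 * 1.000000 * 56.956123
= 28.4781

28.4781


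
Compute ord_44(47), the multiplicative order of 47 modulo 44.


We want ord_44(47), the smallest k >= 1 with 47^k = 1 mod 44.
n = 44 = 2^2 * 11, phi(44) = 20; the order divides phi(n).
Divisors of 20: 1, 2, 4, 5, 10, 20
Repeated squaring mod 44: 47^1 = 3, 47^2 = 9, 47^4 = 37, 47^8 = 5, 47^16 = 25
Test divisors in increasing order:
  k=1: 47^1 = 3 mod 44
  k=2: 47^2 = 9 mod 44
  k=4: 47^4 = 37 mod 44
  k=5: 47^5 = 37 * 3 = 23 mod 44
  k=10: 47^10 = 5 * 9 = 1 mod 44  <- first divisor giving 1
Order = 10

10


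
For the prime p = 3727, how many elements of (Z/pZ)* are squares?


For prime p, the number of non-zero quadratic residues is (p-1)/2.
= (3727-1)/2
= 1863

1863


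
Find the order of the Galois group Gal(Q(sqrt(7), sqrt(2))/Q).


The 2 square roots of distinct primes are multiplicatively independent over Q,
so [K:Q] = 2^2 and Gal(K/Q) is isomorphic to (Z/2Z)^2.
|Gal| = 2^2 = 4

4


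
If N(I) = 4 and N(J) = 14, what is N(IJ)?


N(IJ) = N(I) * N(J)
= 4 * 14
= 56

56


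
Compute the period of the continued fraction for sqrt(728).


Run the CF algorithm for sqrt(728).
a_0 = floor(sqrt(728)) = 26; set m_0=0, q_0=1.
Recurrence: m' = q*a - m,  q' = (d - m'^2)/q,  a' = floor((a_0 + m')/q').
  step 1: m=26, q=52, a=1
  step 2: m=26, q=1, a=52
a_2 = 2*a_0 = 52, so the period closes here.
sqrt(728) = [26; 1, 52]
Period length = 2

2


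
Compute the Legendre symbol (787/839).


p = 839 is prime, so compute (787/839) with the reciprocity algorithm (Jacobi-symbol steps: pull out 2s via (2/n), flip via reciprocity, reduce):
  reciprocity: (787/839) -> -(839/787)
  reduce: (52/787)
  pull out 2: (2/787) = -1  (since 787 mod 8 = 3)
  pull out 2: (2/787) = -1  (since 787 mod 8 = 3)
  reciprocity: (13/787) -> +(787/13)
  reduce: (7/13)
  reciprocity: (7/13) -> +(13/7)
  reduce: (6/7)
  pull out 2: (2/7) = +1  (since 7 mod 8 = 7)
  reciprocity: (3/7) -> -(7/3)
  reduce: (1/3)
  (1/3) = 1
Product of signs = 1
(787/839) = 1

1


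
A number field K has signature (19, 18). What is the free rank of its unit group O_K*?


By Dirichlet's unit theorem:
rank = r1 + r2 - 1
= 19 + 18 - 1
= 36

36


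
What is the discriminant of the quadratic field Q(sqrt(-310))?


For K = Q(sqrt(d)) with d squarefree: disc(K) = d if d = 1 mod 4, and disc(K) = 4d if d = 2 or 3 mod 4.
Here d = -310, and d mod 4 = 2.
d = 2 mod 4, not 1 (O_K = Z[sqrt(d)]), so disc(K) = 4d = 4 * (-310) = -1240

-1240


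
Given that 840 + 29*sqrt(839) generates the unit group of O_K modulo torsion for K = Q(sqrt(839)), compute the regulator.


epsilon = 840 + 29*sqrt(839)
= 1679.9994
R = ln(1679.9994)
= 7.4265

7.4265


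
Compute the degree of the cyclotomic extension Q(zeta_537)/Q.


The degree equals Euler's totient phi(537).
537 = 3 * 179
phi(537) = 356

356


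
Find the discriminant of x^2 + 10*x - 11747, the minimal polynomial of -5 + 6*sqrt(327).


The element -5 + 6*sqrt(327) has minimal polynomial:
x^2 + 10*x - 11747
Discriminant = (10)^2 - 4*(-11747)
= 100 + 46988
= 47088

47088


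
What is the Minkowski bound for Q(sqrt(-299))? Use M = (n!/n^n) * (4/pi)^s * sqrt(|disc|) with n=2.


d = -299, d mod 4 = 1, so disc(K) = d = -299; |disc(K)| = 299
Imaginary quadratic field, so n = 2, s = r2 = 1, r1 = 0
M = (n!/n^n) * (4/pi)^s * sqrt(|disc(K)|) = (2!/2^2) * (4/pi)^1 * sqrt(299)
= 0.5 * 1.273240 * 17.291616
= 11.0082

11.0082


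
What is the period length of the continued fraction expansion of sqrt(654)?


Run the CF algorithm for sqrt(654).
a_0 = floor(sqrt(654)) = 25; set m_0=0, q_0=1.
Recurrence: m' = q*a - m,  q' = (d - m'^2)/q,  a' = floor((a_0 + m')/q').
  step 1: m=25, q=29, a=1
  step 2: m=4, q=22, a=1
  step 3: m=18, q=15, a=2
  step 4: m=12, q=34, a=1
  step 5: m=22, q=5, a=9
  step 6: m=23, q=25, a=1
  step 7: m=2, q=26, a=1
  step 8: m=24, q=3, a=16
  step 9: m=24, q=26, a=1
  step 10: m=2, q=25, a=1
  step 11: m=23, q=5, a=9
  step 12: m=22, q=34, a=1
  step 13: m=12, q=15, a=2
  step 14: m=18, q=22, a=1
  step 15: m=4, q=29, a=1
  step 16: m=25, q=1, a=50
a_16 = 2*a_0 = 50, so the period closes here.
sqrt(654) = [25; 1, 1, 2, 1, 9, 1, 1, 16, 1, 1, 9, 1, 2, 1, 1, 50]
Period length = 16

16


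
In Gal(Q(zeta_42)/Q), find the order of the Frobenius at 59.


The Frobenius at p in Gal(Q(zeta_n)/Q) = (Z/nZ)* is the class of p, so its order is ord_42(59), the smallest k >= 1 with 59^k = 1 mod 42.
n = 42 = 2 * 3 * 7, phi(42) = 12; the order divides phi(n).
Divisors of 12: 1, 2, 3, 4, 6, 12
Repeated squaring mod 42: 59^1 = 17, 59^2 = 37, 59^4 = 25, 59^8 = 37
Test divisors in increasing order:
  k=1: 59^1 = 17 mod 42
  k=2: 59^2 = 37 mod 42
  k=3: 59^3 = 37 * 17 = 41 mod 42
  k=4: 59^4 = 25 mod 42
  k=6: 59^6 = 25 * 37 = 1 mod 42  <- first divisor giving 1
Order = 6

6


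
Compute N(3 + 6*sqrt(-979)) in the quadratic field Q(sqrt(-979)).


N(a + b*sqrt(d)) = a^2 - d*b^2
= (3)^2 - (-979)*(6)^2
= 9 + 35244
= 35253

35253


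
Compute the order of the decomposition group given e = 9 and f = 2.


|D_P| = e * f
= 9 * 2
= 18

18


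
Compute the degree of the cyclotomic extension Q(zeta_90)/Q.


The degree equals Euler's totient phi(90).
90 = 2 * 3^2 * 5
phi(90) = 24

24


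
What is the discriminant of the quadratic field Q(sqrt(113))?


For K = Q(sqrt(d)) with d squarefree: disc(K) = d if d = 1 mod 4, and disc(K) = 4d if d = 2 or 3 mod 4.
Here d = 113, and d mod 4 = 1.
d = 1 mod 4 (O_K = Z[(1+sqrt(d))/2]), so disc(K) = d = 113

113


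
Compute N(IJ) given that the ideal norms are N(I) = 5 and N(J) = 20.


N(IJ) = N(I) * N(J)
= 5 * 20
= 100

100


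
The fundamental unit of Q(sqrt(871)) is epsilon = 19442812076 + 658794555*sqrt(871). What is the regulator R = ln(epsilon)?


epsilon = 19442812076 + 658794555*sqrt(871)
= 3.8886e+10
R = ln(3.8886e+10)
= 24.3839

24.3839


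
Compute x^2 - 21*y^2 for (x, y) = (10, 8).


x^2 - d*y^2
= 10^2 - 21*8^2
= 100 - 1344
= -1244

-1244


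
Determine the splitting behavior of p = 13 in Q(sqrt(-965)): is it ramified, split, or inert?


K = Q(sqrt(-965)). Since d mod 4 = 3, disc(K) = -3860.
Check p | disc: -3860 mod 13 = 1.
p does not divide disc. Compute Legendre symbol (d/p):
10^((13-1)/2) mod 13 = 1
(d/p) = 1, so p splits: (p) = P*P' with e=1, f=1, g=2.
Therefore p is split.

split


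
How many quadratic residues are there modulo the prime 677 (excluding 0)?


For prime p, the number of non-zero quadratic residues is (p-1)/2.
= (677-1)/2
= 338

338


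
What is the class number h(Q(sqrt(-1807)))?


K = Q(sqrt(-1807)). d mod 4 = 1, so D = disc(K) = d = -1807
h(K) equals the number of primitive reduced positive-definite forms (a, b, c) = a*x^2 + b*x*y + c*y^2 with b^2 - 4ac = D,
where reduced means |b| <= a <= c, with b >= 0 whenever |b| = a or a = c, and primitive means gcd(a, b, c) = 1.
Reduced forces 3a^2 <= |D| = 1807, so 1 <= a <= 24; b must have the parity of D, and c = (b^2 - D)/(4a) must be an integer >= a.
Enumerate a = 1..24, b in [-a, a]:
  a=1: (1, 1, 452)  [1]
  a=2: (2, -1, 226), (2, 1, 226)  [2]
  a=3: none
  a=4: (4, -1, 113), (4, 1, 113)  [2]
  a=5..7: none
  a=8: (8, -7, 58), (8, 7, 58)  [2]
  a=9..12: none
  a=13: (13, 13, 38)  [1]
  a=14..15: none
  a=16: (16, -7, 29), (16, 7, 29)  [2]
  a=17..18: none
  a=19: (19, -13, 26), (19, 13, 26)  [2]
  a=20..24: none
Total reduced forms: 1 + 2 + 2 + 2 + 1 + 2 + 2 = 12
h = 12

12


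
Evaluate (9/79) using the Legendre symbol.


p = 79 is prime, so compute (9/79) with the reciprocity algorithm (Jacobi-symbol steps: pull out 2s via (2/n), flip via reciprocity, reduce):
  reciprocity: (9/79) -> +(79/9)
  reduce: (7/9)
  reciprocity: (7/9) -> +(9/7)
  reduce: (2/7)
  pull out 2: (2/7) = +1  (since 7 mod 8 = 7)
  (1/7) = 1
Product of signs = 1
(9/79) = 1

1


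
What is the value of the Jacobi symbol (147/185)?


Compute (147/185) via quadratic reciprocity:
  reciprocity: (147/185) -> +(185/147)
  reduce: (38/147)
  pull out 2: (2/147) = -1  (since 147 mod 8 = 3)
  reciprocity: (19/147) -> -(147/19)
  reduce: (14/19)
  pull out 2: (2/19) = -1  (since 19 mod 8 = 3)
  reciprocity: (7/19) -> -(19/7)
  reduce: (5/7)
  reciprocity: (5/7) -> +(7/5)
  reduce: (2/5)
  pull out 2: (2/5) = -1  (since 5 mod 8 = 5)
  (1/5) = 1
Product of signs = -1

-1


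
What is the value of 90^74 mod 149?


p = 149 is prime and the exponent is (p-1)/2 = 74, so by Euler's criterion 90^74 = (90/149) = +1 or -1 mod 149.
Compute by square-and-multiply:
  74 = 64 + 8 + 2 (binary 1001010)
  Repeated squaring mod 149: 90^1 = 90, 90^2 = 54, 90^4 = 85, 90^8 = 73, 90^16 = 114, 90^32 = 33, 90^64 = 46
  90^74 = 90^64 * 90^8 * 90^2 = 46 * 73 * 54 mod 149
    46 * 73 = 3358 = 80 mod 149
    80 * 54 = 4320 = 148 mod 149
  90^74 = 148 mod 149
Result 148 = p - 1 = -1 mod 149: 90 is a quadratic non-residue mod 149. As a residue in [0, p-1] the value is 148.
90^74 mod 149 = 148

148


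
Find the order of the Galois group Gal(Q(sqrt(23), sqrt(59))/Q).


The 2 square roots of distinct primes are multiplicatively independent over Q,
so [K:Q] = 2^2 and Gal(K/Q) is isomorphic to (Z/2Z)^2.
|Gal| = 2^2 = 4

4


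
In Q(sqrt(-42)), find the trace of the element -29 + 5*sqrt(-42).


Tr(a + b*sqrt(d)) = (a + b*sqrt(d)) + (a - b*sqrt(d)) = 2a
= 2 * (-29)
= -58

-58


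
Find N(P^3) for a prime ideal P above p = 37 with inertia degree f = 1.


N(P^a) = p^(a*f)
= 37^(3*1)
= 37^3
= 50653

50653


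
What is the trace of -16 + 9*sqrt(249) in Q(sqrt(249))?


Tr(a + b*sqrt(d)) = (a + b*sqrt(d)) + (a - b*sqrt(d)) = 2a
= 2 * (-16)
= -32

-32


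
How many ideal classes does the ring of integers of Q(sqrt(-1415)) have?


K = Q(sqrt(-1415)). d mod 4 = 1, so D = disc(K) = d = -1415
h(K) equals the number of primitive reduced positive-definite forms (a, b, c) = a*x^2 + b*x*y + c*y^2 with b^2 - 4ac = D,
where reduced means |b| <= a <= c, with b >= 0 whenever |b| = a or a = c, and primitive means gcd(a, b, c) = 1.
Reduced forces 3a^2 <= |D| = 1415, so 1 <= a <= 21; b must have the parity of D, and c = (b^2 - D)/(4a) must be an integer >= a.
Enumerate a = 1..21, b in [-a, a]:
  a=1: (1, 1, 354)  [1]
  a=2: (2, -1, 177), (2, 1, 177)  [2]
  a=3: (3, -1, 118), (3, 1, 118)  [2]
  a=4: (4, -3, 89), (4, 3, 89)  [2]
  a=5: (5, 5, 72)  [1]
  a=6: (6, -5, 60), (6, -1, 59), (6, 1, 59), (6, 5, 60)  [4]
  a=7: none
  a=8: (8, -5, 45), (8, 5, 45)  [2]
  a=9: (9, -5, 40), (9, 5, 40)  [2]
  a=10: (10, -5, 36), (10, 5, 36)  [2]
  a=11: (11, -9, 34), (11, 9, 34)  [2]
  a=12: (12, -11, 32), (12, -5, 30), (12, 5, 30), (12, 11, 32)  [4]
  a=13..14: none
  a=15: (15, -5, 24), (15, 5, 24)  [2]
  a=16: (16, -11, 24), (16, 11, 24)  [2]
  a=17: (17, -9, 22), (17, 9, 22)  [2]
  a=18: (18, -13, 22), (18, -5, 20), (18, 5, 20), (18, 13, 22)  [4]
  a=19..21: none
Total reduced forms: 1 + 2 + 2 + 2 + 1 + 4 + 2 + 2 + 2 + 2 + 4 + 2 + 2 + 2 + 4 = 34
h = 34

34


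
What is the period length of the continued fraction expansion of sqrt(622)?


Run the CF algorithm for sqrt(622).
a_0 = floor(sqrt(622)) = 24; set m_0=0, q_0=1.
Recurrence: m' = q*a - m,  q' = (d - m'^2)/q,  a' = floor((a_0 + m')/q').
  step 1: m=24, q=46, a=1
  step 2: m=22, q=3, a=15
  step 3: m=23, q=31, a=1
  step 4: m=8, q=18, a=1
  step 5: m=10, q=29, a=1
  step 6: m=19, q=9, a=4
  step 7: m=17, q=37, a=1
  step 8: m=20, q=6, a=7
  step 9: m=22, q=23, a=2
  step 10: m=24, q=2, a=24
  step 11: m=24, q=23, a=2
  step 12: m=22, q=6, a=7
  step 13: m=20, q=37, a=1
  step 14: m=17, q=9, a=4
  step 15: m=19, q=29, a=1
  step 16: m=10, q=18, a=1
  step 17: m=8, q=31, a=1
  step 18: m=23, q=3, a=15
  step 19: m=22, q=46, a=1
  step 20: m=24, q=1, a=48
a_20 = 2*a_0 = 48, so the period closes here.
sqrt(622) = [24; 1, 15, 1, 1, 1, 4, 1, 7, 2, 24, 2, 7, 1, 4, 1, 1, 1, 15, 1, 48]
Period length = 20

20


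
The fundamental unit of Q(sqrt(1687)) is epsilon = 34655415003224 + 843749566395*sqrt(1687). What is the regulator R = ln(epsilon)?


epsilon = 34655415003224 + 843749566395*sqrt(1687)
= 6.9311e+13
R = ln(6.9311e+13)
= 31.8696

31.8696


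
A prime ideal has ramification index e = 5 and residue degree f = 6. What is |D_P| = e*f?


|D_P| = e * f
= 5 * 6
= 30

30


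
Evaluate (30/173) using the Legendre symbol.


p = 173 is prime, so compute (30/173) with the reciprocity algorithm (Jacobi-symbol steps: pull out 2s via (2/n), flip via reciprocity, reduce):
  pull out 2: (2/173) = -1  (since 173 mod 8 = 5)
  reciprocity: (15/173) -> +(173/15)
  reduce: (8/15)
  pull out 2: (2/15) = +1  (since 15 mod 8 = 7)
  pull out 2: (2/15) = +1  (since 15 mod 8 = 7)
  pull out 2: (2/15) = +1  (since 15 mod 8 = 7)
  (1/15) = 1
Product of signs = -1
(30/173) = -1

-1


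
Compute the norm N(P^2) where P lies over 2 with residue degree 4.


N(P^a) = p^(a*f)
= 2^(2*4)
= 2^8
= 256

256


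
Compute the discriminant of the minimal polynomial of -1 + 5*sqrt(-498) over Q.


The element -1 + 5*sqrt(-498) has minimal polynomial:
x^2 + 2*x + 12451
Discriminant = (2)^2 - 4*(12451)
= 4 - 49804
= -49800

-49800


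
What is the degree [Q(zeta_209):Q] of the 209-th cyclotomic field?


The degree equals Euler's totient phi(209).
209 = 11 * 19
phi(209) = 180

180


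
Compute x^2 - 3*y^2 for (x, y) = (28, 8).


x^2 - d*y^2
= 28^2 - 3*8^2
= 784 - 192
= 592

592


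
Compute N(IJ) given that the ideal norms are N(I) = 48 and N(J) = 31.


N(IJ) = N(I) * N(J)
= 48 * 31
= 1488

1488


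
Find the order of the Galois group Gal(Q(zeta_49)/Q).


|Gal(Q(zeta_49)/Q)| = phi(49)
= 42

42


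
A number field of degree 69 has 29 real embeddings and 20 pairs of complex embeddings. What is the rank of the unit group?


By Dirichlet's unit theorem:
rank = r1 + r2 - 1
= 29 + 20 - 1
= 48

48


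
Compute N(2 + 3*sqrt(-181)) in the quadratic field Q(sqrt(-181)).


N(a + b*sqrt(d)) = a^2 - d*b^2
= (2)^2 - (-181)*(3)^2
= 4 + 1629
= 1633

1633


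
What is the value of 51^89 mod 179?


p = 179 is prime and the exponent is (p-1)/2 = 89, so by Euler's criterion 51^89 = (51/179) = +1 or -1 mod 179.
Compute by square-and-multiply:
  89 = 64 + 16 + 8 + 1 (binary 1011001)
  Repeated squaring mod 179: 51^1 = 51, 51^2 = 95, 51^4 = 75, 51^8 = 76, 51^16 = 48, 51^32 = 156, 51^64 = 171
  51^89 = 51^64 * 51^16 * 51^8 * 51^1 = 171 * 48 * 76 * 51 mod 179
    171 * 48 = 8208 = 153 mod 179
    153 * 76 = 11628 = 172 mod 179
    172 * 51 = 8772 = 1 mod 179
  51^89 = 1 mod 179
Result 1: 51 is a quadratic residue mod 179.
51^89 mod 179 = 1

1


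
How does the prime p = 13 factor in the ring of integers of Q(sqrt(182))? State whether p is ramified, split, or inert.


K = Q(sqrt(182)). Since d mod 4 = 2, disc(K) = 728.
Check p | disc: 728 mod 13 = 0.
p divides disc, so p ramifies: (p) = P^2 with e=2, f=1, g=1.
Therefore p is ramified.

ramified


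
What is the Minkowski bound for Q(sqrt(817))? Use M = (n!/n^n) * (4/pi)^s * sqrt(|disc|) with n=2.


d = 817, d mod 4 = 1, so disc(K) = d = 817; |disc(K)| = 817
Real quadratic field, so n = 2, s = r2 = 0, r1 = 2
M = (n!/n^n) * (4/pi)^s * sqrt(|disc(K)|) = (2!/2^2) * (4/pi)^0 * sqrt(817)
= 0.5 * 1.000000 * 28.583212
= 14.2916

14.2916


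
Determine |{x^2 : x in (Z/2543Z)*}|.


For prime p, the number of non-zero quadratic residues is (p-1)/2.
= (2543-1)/2
= 1271

1271


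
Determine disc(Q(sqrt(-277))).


For K = Q(sqrt(d)) with d squarefree: disc(K) = d if d = 1 mod 4, and disc(K) = 4d if d = 2 or 3 mod 4.
Here d = -277, and d mod 4 = 3.
d = 3 mod 4, not 1 (O_K = Z[sqrt(d)]), so disc(K) = 4d = 4 * (-277) = -1108

-1108


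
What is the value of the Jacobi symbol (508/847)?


Compute (508/847) via quadratic reciprocity:
  pull out 2: (2/847) = +1  (since 847 mod 8 = 7)
  pull out 2: (2/847) = +1  (since 847 mod 8 = 7)
  reciprocity: (127/847) -> -(847/127)
  reduce: (85/127)
  reciprocity: (85/127) -> +(127/85)
  reduce: (42/85)
  pull out 2: (2/85) = -1  (since 85 mod 8 = 5)
  reciprocity: (21/85) -> +(85/21)
  reduce: (1/21)
  (1/21) = 1
Product of signs = 1

1


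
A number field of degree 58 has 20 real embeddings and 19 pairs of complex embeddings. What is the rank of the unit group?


By Dirichlet's unit theorem:
rank = r1 + r2 - 1
= 20 + 19 - 1
= 38

38


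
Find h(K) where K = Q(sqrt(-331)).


K = Q(sqrt(-331)). d mod 4 = 1, so D = disc(K) = d = -331
h(K) equals the number of primitive reduced positive-definite forms (a, b, c) = a*x^2 + b*x*y + c*y^2 with b^2 - 4ac = D,
where reduced means |b| <= a <= c, with b >= 0 whenever |b| = a or a = c, and primitive means gcd(a, b, c) = 1.
Reduced forces 3a^2 <= |D| = 331, so 1 <= a <= 10; b must have the parity of D, and c = (b^2 - D)/(4a) must be an integer >= a.
Enumerate a = 1..10, b in [-a, a]:
  a=1: (1, 1, 83)  [1]
  a=2..4: none
  a=5: (5, -3, 17), (5, 3, 17)  [2]
  a=6..10: none
Total reduced forms: 1 + 2 = 3
h = 3

3


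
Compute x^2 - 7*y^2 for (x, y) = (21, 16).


x^2 - d*y^2
= 21^2 - 7*16^2
= 441 - 1792
= -1351

-1351


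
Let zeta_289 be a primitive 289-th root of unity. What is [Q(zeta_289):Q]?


The degree equals Euler's totient phi(289).
289 = 17^2
phi(289) = 272

272


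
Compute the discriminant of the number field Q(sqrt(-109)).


For K = Q(sqrt(d)) with d squarefree: disc(K) = d if d = 1 mod 4, and disc(K) = 4d if d = 2 or 3 mod 4.
Here d = -109, and d mod 4 = 3.
d = 3 mod 4, not 1 (O_K = Z[sqrt(d)]), so disc(K) = 4d = 4 * (-109) = -436

-436


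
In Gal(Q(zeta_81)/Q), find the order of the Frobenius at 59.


The Frobenius at p in Gal(Q(zeta_n)/Q) = (Z/nZ)* is the class of p, so its order is ord_81(59), the smallest k >= 1 with 59^k = 1 mod 81.
n = 81 = 3^4, phi(81) = 54; the order divides phi(n).
Divisors of 54: 1, 2, 3, 6, 9, 18, 27, 54
Repeated squaring mod 81: 59^1 = 59, 59^2 = 79, 59^4 = 4, 59^8 = 16, 59^16 = 13, 59^32 = 7
Test divisors in increasing order:
  k=1: 59^1 = 59 mod 81
  k=2: 59^2 = 79 mod 81
  k=3: 59^3 = 79 * 59 = 44 mod 81
  k=6: 59^6 = 4 * 79 = 73 mod 81
  k=9: 59^9 = 16 * 59 = 53 mod 81
  k=18: 59^18 = 13 * 79 = 55 mod 81
  k=27: 59^27 = 13 * 16 * 79 * 59 = 80 mod 81
  k=54: 59^54 = 7 * 13 * 4 * 79 = 1 mod 81  <- first divisor giving 1
Order = 54

54


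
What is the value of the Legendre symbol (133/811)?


p = 811 is prime, so compute (133/811) with the reciprocity algorithm (Jacobi-symbol steps: pull out 2s via (2/n), flip via reciprocity, reduce):
  reciprocity: (133/811) -> +(811/133)
  reduce: (13/133)
  reciprocity: (13/133) -> +(133/13)
  reduce: (3/13)
  reciprocity: (3/13) -> +(13/3)
  reduce: (1/3)
  (1/3) = 1
Product of signs = 1
(133/811) = 1

1


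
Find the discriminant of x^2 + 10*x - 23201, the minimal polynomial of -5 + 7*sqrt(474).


The element -5 + 7*sqrt(474) has minimal polynomial:
x^2 + 10*x - 23201
Discriminant = (10)^2 - 4*(-23201)
= 100 + 92804
= 92904

92904


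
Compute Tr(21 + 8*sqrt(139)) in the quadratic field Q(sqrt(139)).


Tr(a + b*sqrt(d)) = (a + b*sqrt(d)) + (a - b*sqrt(d)) = 2a
= 2 * (21)
= 42

42


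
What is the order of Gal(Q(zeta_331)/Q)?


|Gal(Q(zeta_331)/Q)| = phi(331)
= 330

330


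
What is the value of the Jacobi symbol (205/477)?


Compute (205/477) via quadratic reciprocity:
  reciprocity: (205/477) -> +(477/205)
  reduce: (67/205)
  reciprocity: (67/205) -> +(205/67)
  reduce: (4/67)
  pull out 2: (2/67) = -1  (since 67 mod 8 = 3)
  pull out 2: (2/67) = -1  (since 67 mod 8 = 3)
  (1/67) = 1
Product of signs = 1

1


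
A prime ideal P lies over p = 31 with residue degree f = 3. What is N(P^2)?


N(P^a) = p^(a*f)
= 31^(2*3)
= 31^6
= 887503681

887503681


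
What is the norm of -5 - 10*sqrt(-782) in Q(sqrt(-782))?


N(a + b*sqrt(d)) = a^2 - d*b^2
= (-5)^2 - (-782)*(-10)^2
= 25 + 78200
= 78225

78225


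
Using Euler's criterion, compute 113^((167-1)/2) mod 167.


p = 167 is prime and the exponent is (p-1)/2 = 83, so by Euler's criterion 113^83 = (113/167) = +1 or -1 mod 167.
Compute by square-and-multiply:
  83 = 64 + 16 + 2 + 1 (binary 1010011)
  Repeated squaring mod 167: 113^1 = 113, 113^2 = 77, 113^4 = 84, 113^8 = 42, 113^16 = 94, 113^32 = 152, 113^64 = 58
  113^83 = 113^64 * 113^16 * 113^2 * 113^1 = 58 * 94 * 77 * 113 mod 167
    58 * 94 = 5452 = 108 mod 167
    108 * 77 = 8316 = 133 mod 167
    133 * 113 = 15029 = 166 mod 167
  113^83 = 166 mod 167
Result 166 = p - 1 = -1 mod 167: 113 is a quadratic non-residue mod 167. As a residue in [0, p-1] the value is 166.
113^83 mod 167 = 166

166


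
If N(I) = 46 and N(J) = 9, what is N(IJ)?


N(IJ) = N(I) * N(J)
= 46 * 9
= 414

414


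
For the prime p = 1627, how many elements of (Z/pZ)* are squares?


For prime p, the number of non-zero quadratic residues is (p-1)/2.
= (1627-1)/2
= 813

813


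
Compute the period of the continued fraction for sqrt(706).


Run the CF algorithm for sqrt(706).
a_0 = floor(sqrt(706)) = 26; set m_0=0, q_0=1.
Recurrence: m' = q*a - m,  q' = (d - m'^2)/q,  a' = floor((a_0 + m')/q').
  step 1: m=26, q=30, a=1
  step 2: m=4, q=23, a=1
  step 3: m=19, q=15, a=3
  step 4: m=26, q=2, a=26
  step 5: m=26, q=15, a=3
  step 6: m=19, q=23, a=1
  step 7: m=4, q=30, a=1
  step 8: m=26, q=1, a=52
a_8 = 2*a_0 = 52, so the period closes here.
sqrt(706) = [26; 1, 1, 3, 26, 3, 1, 1, 52]
Period length = 8

8


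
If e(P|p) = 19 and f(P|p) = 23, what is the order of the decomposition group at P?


|D_P| = e * f
= 19 * 23
= 437

437


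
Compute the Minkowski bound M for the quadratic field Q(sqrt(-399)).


d = -399, d mod 4 = 1, so disc(K) = d = -399; |disc(K)| = 399
Imaginary quadratic field, so n = 2, s = r2 = 1, r1 = 0
M = (n!/n^n) * (4/pi)^s * sqrt(|disc(K)|) = (2!/2^2) * (4/pi)^1 * sqrt(399)
= 0.5 * 1.273240 * 19.974984
= 12.7165

12.7165


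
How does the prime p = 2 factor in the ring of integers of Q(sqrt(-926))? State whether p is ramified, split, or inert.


K = Q(sqrt(-926)). Since d mod 4 = 2, disc(K) = -3704.
Check p | disc: -3704 mod 2 = 0.
p divides disc, so p ramifies: (p) = P^2 with e=2, f=1, g=1.
Therefore p is ramified.

ramified


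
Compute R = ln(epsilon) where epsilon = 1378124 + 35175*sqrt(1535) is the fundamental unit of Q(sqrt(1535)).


epsilon = 1378124 + 35175*sqrt(1535)
= 2.7562e+06
R = ln(2.7562e+06)
= 14.8294

14.8294


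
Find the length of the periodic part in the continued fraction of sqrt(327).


Run the CF algorithm for sqrt(327).
a_0 = floor(sqrt(327)) = 18; set m_0=0, q_0=1.
Recurrence: m' = q*a - m,  q' = (d - m'^2)/q,  a' = floor((a_0 + m')/q').
  step 1: m=18, q=3, a=12
  step 2: m=18, q=1, a=36
a_2 = 2*a_0 = 36, so the period closes here.
sqrt(327) = [18; 12, 36]
Period length = 2

2


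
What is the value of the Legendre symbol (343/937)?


p = 937 is prime, so compute (343/937) with the reciprocity algorithm (Jacobi-symbol steps: pull out 2s via (2/n), flip via reciprocity, reduce):
  reciprocity: (343/937) -> +(937/343)
  reduce: (251/343)
  reciprocity: (251/343) -> -(343/251)
  reduce: (92/251)
  pull out 2: (2/251) = -1  (since 251 mod 8 = 3)
  pull out 2: (2/251) = -1  (since 251 mod 8 = 3)
  reciprocity: (23/251) -> -(251/23)
  reduce: (21/23)
  reciprocity: (21/23) -> +(23/21)
  reduce: (2/21)
  pull out 2: (2/21) = -1  (since 21 mod 8 = 5)
  (1/21) = 1
Product of signs = -1
(343/937) = -1

-1


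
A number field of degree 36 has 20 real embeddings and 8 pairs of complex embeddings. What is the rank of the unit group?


By Dirichlet's unit theorem:
rank = r1 + r2 - 1
= 20 + 8 - 1
= 27

27


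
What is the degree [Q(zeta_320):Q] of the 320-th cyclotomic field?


The degree equals Euler's totient phi(320).
320 = 2^6 * 5
phi(320) = 128

128


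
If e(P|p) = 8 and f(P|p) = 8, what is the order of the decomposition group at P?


|D_P| = e * f
= 8 * 8
= 64

64


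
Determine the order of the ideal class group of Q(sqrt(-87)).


K = Q(sqrt(-87)). d mod 4 = 1, so D = disc(K) = d = -87
h(K) equals the number of primitive reduced positive-definite forms (a, b, c) = a*x^2 + b*x*y + c*y^2 with b^2 - 4ac = D,
where reduced means |b| <= a <= c, with b >= 0 whenever |b| = a or a = c, and primitive means gcd(a, b, c) = 1.
Reduced forces 3a^2 <= |D| = 87, so 1 <= a <= 5; b must have the parity of D, and c = (b^2 - D)/(4a) must be an integer >= a.
Enumerate a = 1..5, b in [-a, a]:
  a=1: (1, 1, 22)  [1]
  a=2: (2, -1, 11), (2, 1, 11)  [2]
  a=3: (3, 3, 8)  [1]
  a=4: (4, -3, 6), (4, 3, 6)  [2]
  a=5: none
Total reduced forms: 1 + 2 + 1 + 2 = 6
h = 6

6


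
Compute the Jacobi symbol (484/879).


Compute (484/879) via quadratic reciprocity:
  pull out 2: (2/879) = +1  (since 879 mod 8 = 7)
  pull out 2: (2/879) = +1  (since 879 mod 8 = 7)
  reciprocity: (121/879) -> +(879/121)
  reduce: (32/121)
  pull out 2: (2/121) = +1  (since 121 mod 8 = 1)
  pull out 2: (2/121) = +1  (since 121 mod 8 = 1)
  pull out 2: (2/121) = +1  (since 121 mod 8 = 1)
  pull out 2: (2/121) = +1  (since 121 mod 8 = 1)
  pull out 2: (2/121) = +1  (since 121 mod 8 = 1)
  (1/121) = 1
Product of signs = 1

1


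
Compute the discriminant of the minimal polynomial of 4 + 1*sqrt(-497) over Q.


The element 4 + 1*sqrt(-497) has minimal polynomial:
x^2 - 8*x + 513
Discriminant = (-8)^2 - 4*(513)
= 64 - 2052
= -1988

-1988
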